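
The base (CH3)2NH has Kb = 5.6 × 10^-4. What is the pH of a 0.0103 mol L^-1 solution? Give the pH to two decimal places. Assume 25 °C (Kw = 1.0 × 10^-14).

(CH3)2NH + H2O ⇌ (CH3)2NH2+ + OH-
From the ICE table, Kb = x²/(0.0103 − x) = 5.6 × 10^-4.
The 5% rule fails; solving x² + Kb·x − Kb·C₀ = 0 exactly:
x = (−Kb + √(Kb² + 4·Kb·C₀))/2 = 2.14 × 10^-3 M
pOH = 2.67, so pH = 14.00 − pOH = 11.33

pH = 11.33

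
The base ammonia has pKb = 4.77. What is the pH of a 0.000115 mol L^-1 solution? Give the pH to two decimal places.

pH = 9.56

NH3 + H2O ⇌ NH4+ + OH-
Kb = 10^(−4.77) = 1.70 × 10^-5
Kb = x²/(0.000115 − x) = 1.70 × 10^-5
Here C₀/Kb ≈ 6.76, so the small-x approximation fails. Use the quadratic:
x = [−1.7e-05 + √(1.7e-05² + 7.82e-09)]/2 = 3.65 × 10^-5 M
pOH = 4.44, so pH = 14.00 − pOH = 9.56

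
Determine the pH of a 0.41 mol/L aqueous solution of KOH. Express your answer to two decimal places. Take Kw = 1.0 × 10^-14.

pH = 13.61

KOH is a strong base; [OH-] = 0.41 M.
pOH = -log(0.41) = 0.39
pH = 14.00 - 0.39 = 13.61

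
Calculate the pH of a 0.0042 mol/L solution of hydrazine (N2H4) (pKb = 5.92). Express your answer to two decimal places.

pH = 9.85

N2H4 + H2O ⇌ N2H5+ + OH-
Kb = 10^(−5.92) = 1.20 × 10^-6
Let x = [OH-] at equilibrium. Kb = x²/(0.0042 − x).
Assume x ≪ 0.0042: x ≈ √(1.20 × 10^-6 × 0.0042) = 7.10 × 10^-5 M
pOH = −log(7.10 × 10^-5) = 4.15; pH = 14.00 − 4.15 = 9.85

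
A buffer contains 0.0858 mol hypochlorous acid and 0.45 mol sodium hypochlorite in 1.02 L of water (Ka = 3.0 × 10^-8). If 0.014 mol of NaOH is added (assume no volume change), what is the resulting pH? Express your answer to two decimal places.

pH = 8.33

After neutralization: n(HOCl) = 0.0718 mol, n(OCl-) = 0.464 mol.
pKa = −log(3.0 × 10^-8) = 7.523
pH = pKa + log(n_OCl-/n_HOCl) = 7.523 + log(0.464/0.0718) = 7.523 + (+0.810)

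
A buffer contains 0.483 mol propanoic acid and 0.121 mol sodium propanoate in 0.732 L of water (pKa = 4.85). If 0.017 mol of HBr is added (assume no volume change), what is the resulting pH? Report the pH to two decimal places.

pH = 4.17

Added H+ converts CH3CH2COO- to CH3CH2COOH: CH3CH2COOH → 0.5 mol, CH3CH2COO- → 0.104 mol.
pH = pKa + log([A⁻]/[HA]) = 4.85 + log(0.104/0.5) = 4.85 -0.682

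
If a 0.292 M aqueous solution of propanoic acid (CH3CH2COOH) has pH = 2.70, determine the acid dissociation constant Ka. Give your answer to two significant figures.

[H+] = 10^(-2.70) = 2.00 × 10^-3 M
At equilibrium [HA] = 0.292 − 2.00 × 10^-3 = 2.90 × 10^-1 M
Ka = [H+][A-]/[HA] = (2.00 × 10^-3)² / 2.90 × 10^-1 = 1.4 × 10^-5

Ka = 1.4 × 10^-5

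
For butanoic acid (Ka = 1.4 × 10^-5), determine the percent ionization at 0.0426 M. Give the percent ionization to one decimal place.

1.8%

CH3(CH2)2COOH ⇌ CH3(CH2)2COO- + H+; let x = [H+] at equilibrium.
x ≈ √(Ka·C₀) = √(1.4 × 10^-5 × 0.0426) = 7.72 × 10^-4 M
Fraction ionized = 7.72 × 10^-4 / 0.0426 = 0.0181 → 1.8%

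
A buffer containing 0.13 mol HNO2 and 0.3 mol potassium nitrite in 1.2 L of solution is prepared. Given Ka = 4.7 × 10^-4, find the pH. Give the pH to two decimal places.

pH = 3.69

pKa = −log(4.7 × 10^-4) = 3.328
pH = pKa + log([A⁻]/[HA]) = 3.328 + log(0.3/0.13)
pH = 3.328 + (+0.363) = 3.69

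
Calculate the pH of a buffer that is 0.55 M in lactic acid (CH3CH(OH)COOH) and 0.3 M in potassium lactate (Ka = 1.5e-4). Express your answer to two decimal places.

pH = 3.56

pKa = −log(1.5 × 10^-4) = 3.824
pH = pKa + log([A⁻]/[HA]) = 3.824 + log(0.3/0.55)
pH = 3.824 + (-0.263) = 3.56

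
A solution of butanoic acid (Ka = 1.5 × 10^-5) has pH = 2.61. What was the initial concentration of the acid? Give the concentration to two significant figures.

[H+] = 10^(-2.61) = 2.45 × 10^-3 M = x
Ka = x²/(C₀ − x) ⇒ C₀ = x + x²/Ka
C₀ = 2.45 × 10^-3 + (2.45 × 10^-3)²/(1.5 × 10^-5) = 4.03 × 10^-1 M

C₀ = 4.0 × 10^-1 M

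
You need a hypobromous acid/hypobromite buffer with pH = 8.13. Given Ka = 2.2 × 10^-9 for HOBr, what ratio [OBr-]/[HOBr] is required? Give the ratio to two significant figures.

ratio = 0.30

pKa = -log(2.2 × 10^-9) = 8.658
pH = pKa + log(r) ⇒ log(r) = 8.13 − 8.658 = -0.528
r = [OBr-]/[HOBr] = 10^(-0.528) = 0.296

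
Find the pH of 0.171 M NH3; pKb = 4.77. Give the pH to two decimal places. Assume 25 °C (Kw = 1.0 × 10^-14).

NH3 + H2O ⇌ NH4+ + OH-
Kb = 10^(−4.77) = 1.70 × 10^-5
From the ICE table, Kb = [OH-]²/(0.171 − [OH-]) = 1.70 × 10^-5.
Assume [OH-] ≪ 0.171: [OH-] ≈ √(1.70 × 10^-5 × 0.171) = 1.70 × 10^-3 M
pOH = 2.77, so pH = 14.00 − pOH = 11.23

pH = 11.23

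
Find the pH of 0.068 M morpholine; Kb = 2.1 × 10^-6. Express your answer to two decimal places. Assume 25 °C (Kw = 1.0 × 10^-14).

C4H8ONH + H2O ⇌ C4H8ONH2+ + OH-
Let x = [OH-] at equilibrium. Kb = x²/(0.068 − x).
Assume x ≪ 0.068: x ≈ √(2.1 × 10^-6 × 0.068) = 3.78 × 10^-4 M
pOH = 3.42, so pH = 14.00 − pOH = 10.58

pH = 10.58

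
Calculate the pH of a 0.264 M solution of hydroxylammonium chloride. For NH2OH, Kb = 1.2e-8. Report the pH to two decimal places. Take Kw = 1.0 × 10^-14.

NH3OH+ is the conjugate acid of the weak base NH2OH.
Ka = Kw/Kb = 1.0×10^-14 / 1.2 × 10^-8 = 8.33 × 10^-7
Let x = [H+] at equilibrium. Ka = x²/(0.264 − x).
Assume x ≪ 0.264: x ≈ √(8.33 × 10^-7 × 0.264) = 4.69 × 10^-4 M
(x/C₀ = 0.18% < 5%, so the approximation holds.)
pH = −log[H+] = −log(4.69 × 10^-4) = 3.33

pH = 3.33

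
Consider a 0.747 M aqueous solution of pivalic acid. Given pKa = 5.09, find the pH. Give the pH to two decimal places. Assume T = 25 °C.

(CH3)3CCOOH ⇌ (CH3)3CCOO- + H+
Ka = 10^(−5.09) = 8.13 × 10^-6
From the ICE table, Ka = [H+]²/(0.747 − [H+]) = 8.13 × 10^-6.
Assume [H+] ≪ 0.747: [H+] ≈ √(8.13 × 10^-6 × 0.747) = 2.46 × 10^-3 M
([H+]/C₀ = 0.33% < 5%, so the approximation holds.)
pH = −log[H+] = −log(2.46 × 10^-3) = 2.61

pH = 2.61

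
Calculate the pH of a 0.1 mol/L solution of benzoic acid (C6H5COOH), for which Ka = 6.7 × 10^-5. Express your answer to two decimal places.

pH = 2.59

C6H5COOH ⇌ C6H5COO- + H+
Ka = x²/(0.1 − x) = 6.7 × 10^-5
Assume x ≪ 0.1: x ≈ √(6.7 × 10^-5 × 0.1) = 2.59 × 10^-3 M
pH = −log[H+] = −log(2.59 × 10^-3) = 2.59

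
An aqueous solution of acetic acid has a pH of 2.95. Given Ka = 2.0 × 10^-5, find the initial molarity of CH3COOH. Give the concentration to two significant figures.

C₀ = 6.4 × 10^-2 M

[H+] = 10^(-2.95) = 1.12 × 10^-3 M = x
Ka = x²/(C₀ − x) ⇒ C₀ = x + x²/Ka
C₀ = 1.12 × 10^-3 + (1.12 × 10^-3)²/(2.0 × 10^-5) = 6.38 × 10^-2 M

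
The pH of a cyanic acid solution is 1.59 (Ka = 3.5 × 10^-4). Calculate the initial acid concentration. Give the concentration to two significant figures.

C₀ = 1.9 M

[H+] = 10^(-1.59) = 2.57 × 10^-2 M = x
Ka = x²/(C₀ − x) ⇒ C₀ = x + x²/Ka
C₀ = 2.57 × 10^-2 + (2.57 × 10^-2)²/(3.5 × 10^-4) = 1.91 M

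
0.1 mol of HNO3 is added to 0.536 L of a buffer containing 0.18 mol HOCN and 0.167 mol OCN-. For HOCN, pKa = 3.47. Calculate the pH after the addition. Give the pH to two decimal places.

pH = 2.85

After neutralization: n(HOCN) = 0.28 mol, n(OCN-) = 0.067 mol.
pH = pKa + log(n_OCN-/n_HOCN) = 3.47 + log(0.067/0.28) = 3.47 + (-0.621)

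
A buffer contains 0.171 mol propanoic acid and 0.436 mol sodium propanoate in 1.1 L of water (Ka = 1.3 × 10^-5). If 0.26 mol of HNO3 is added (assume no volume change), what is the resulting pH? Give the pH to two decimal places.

Added H+ converts CH3CH2COO- to CH3CH2COOH: CH3CH2COOH → 0.431 mol, CH3CH2COO- → 0.176 mol.
pKa = −log(1.3 × 10^-5) = 4.886
pH = pKa + log(n_CH3CH2COO-/n_CH3CH2COOH) = 4.886 + log(0.176/0.431) = 4.886 + (-0.389)

pH = 4.50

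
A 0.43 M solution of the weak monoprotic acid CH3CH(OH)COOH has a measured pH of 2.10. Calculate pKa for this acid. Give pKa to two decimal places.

[H+] = 10^(-2.10) = 7.94 × 10^-3 M
At equilibrium [HA] = 0.43 − 7.94 × 10^-3 = 4.22 × 10^-1 M
Ka = [H+][A-]/[HA] = (7.94 × 10^-3)² / 4.22 × 10^-1 = 1.49 × 10^-4
pKa = -log(1.49 × 10^-4) = 3.83

pKa = 3.83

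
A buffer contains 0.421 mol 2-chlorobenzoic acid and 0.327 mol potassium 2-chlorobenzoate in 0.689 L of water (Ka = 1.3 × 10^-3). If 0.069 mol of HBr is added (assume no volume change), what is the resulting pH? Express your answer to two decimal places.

pH = 2.61

Added H+ converts ClC6H4COO- to ClC6H4COOH: ClC6H4COOH → 0.49 mol, ClC6H4COO- → 0.258 mol.
pKa = −log(1.3 × 10^-3) = 2.886
pH = pKa + log([A⁻]/[HA]) = 2.886 + log(0.258/0.49) = 2.886 -0.279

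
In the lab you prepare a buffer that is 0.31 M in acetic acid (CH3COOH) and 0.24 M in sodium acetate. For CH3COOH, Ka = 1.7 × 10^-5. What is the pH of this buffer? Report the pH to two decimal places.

pKa = −log(1.7 × 10^-5) = 4.770
Using pH = pKa + log([base]/[acid]) with [base]/[acid] = 0.24/0.31:
pH = 4.770 + (-0.111) = 4.66

pH = 4.66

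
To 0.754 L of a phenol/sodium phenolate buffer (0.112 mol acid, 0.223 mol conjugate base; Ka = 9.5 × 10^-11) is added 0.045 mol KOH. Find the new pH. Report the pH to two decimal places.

After neutralization: n(C6H5OH) = 0.067 mol, n(C6H5O-) = 0.268 mol.
pKa = −log(9.5 × 10^-11) = 10.022
pH = pKa + log(n_C6H5O-/n_C6H5OH) = 10.022 + log(0.268/0.067) = 10.022 + (+0.602)

pH = 10.62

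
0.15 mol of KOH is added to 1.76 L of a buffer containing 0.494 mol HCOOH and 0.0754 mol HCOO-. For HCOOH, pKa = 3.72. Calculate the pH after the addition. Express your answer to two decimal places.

OH- converts HCOOH to HCOO-: HCOOH → 0.344 mol, HCOO- → 0.225 mol.
Henderson–Hasselbalch with mole ratio 0.225/0.344: pH = 3.72 + (-0.184)

pH = 3.54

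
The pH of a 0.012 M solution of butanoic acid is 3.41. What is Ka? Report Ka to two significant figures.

[H+] = 10^(-3.41) = 3.89 × 10^-4 M
At equilibrium [HA] = 0.012 − 3.89 × 10^-4 = 1.16 × 10^-2 M
Ka = [H+][A-]/[HA] = (3.89 × 10^-4)² / 1.16 × 10^-2 = 1.3 × 10^-5

Ka = 1.3 × 10^-5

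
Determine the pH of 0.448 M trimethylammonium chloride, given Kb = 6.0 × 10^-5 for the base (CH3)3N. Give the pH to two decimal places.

pH = 5.06

(CH3)3NH+ is the conjugate acid of the weak base (CH3)3N.
Ka = Kw/Kb = 1.0×10^-14 / 6.0 × 10^-5 = 1.67 × 10^-10
Ka = [H+]²/(0.448 − [H+]) = 1.67 × 10^-10
Since Ka ≪ C₀, [H+] ≈ √(Ka·C₀) = 8.65 × 10^-6 M.
Check: 0.0019% ionized — well under 5%, approximation valid.
pH = −log(8.65 × 10^-6) = 5.06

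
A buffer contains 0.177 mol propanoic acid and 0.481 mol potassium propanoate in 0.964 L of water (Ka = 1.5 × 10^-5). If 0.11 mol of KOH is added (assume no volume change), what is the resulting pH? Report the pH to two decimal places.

pH = 5.77

After neutralization: n(CH3CH2COOH) = 0.067 mol, n(CH3CH2COO-) = 0.591 mol.
pKa = −log(1.5 × 10^-5) = 4.824
pH = pKa + log(n_CH3CH2COO-/n_CH3CH2COOH) = 4.824 + log(0.591/0.067) = 4.824 + (+0.946)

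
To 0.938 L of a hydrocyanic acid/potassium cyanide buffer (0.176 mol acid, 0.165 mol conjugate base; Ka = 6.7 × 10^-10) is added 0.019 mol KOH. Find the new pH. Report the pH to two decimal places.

pH = 9.24

OH- converts HCN to CN-: HCN → 0.157 mol, CN- → 0.184 mol.
pKa = −log(6.7 × 10^-10) = 9.174
pH = pKa + log(n_CN-/n_HCN) = 9.174 + log(0.184/0.157) = 9.174 + (+0.069)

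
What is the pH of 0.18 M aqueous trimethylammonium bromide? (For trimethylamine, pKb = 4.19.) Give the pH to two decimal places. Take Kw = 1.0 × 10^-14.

pH = 5.28

(CH3)3NH+ is the conjugate acid of the weak base (CH3)3N.
Kb = 10^(−4.19) = 6.46 × 10^-5
Ka = Kw/Kb = 1.0×10^-14 / 6.46 × 10^-5 = 1.55 × 10^-10
From the ICE table, Ka = [H+]²/(0.18 − [H+]) = 1.55 × 10^-10.
Assume [H+] ≪ 0.18: [H+] ≈ √(1.55 × 10^-10 × 0.18) = 5.28 × 10^-6 M
([H+]/C₀ = 0.0029% < 5%, so the approximation holds.)
pH = −log[H+] = −log(5.28 × 10^-6) = 5.28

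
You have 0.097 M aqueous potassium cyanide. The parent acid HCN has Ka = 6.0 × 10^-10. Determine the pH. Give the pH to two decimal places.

pH = 11.10

CN- is the conjugate base of the weak acid HCN.
Kb = Kw/Ka = 1.0×10^-14 / 6.0 × 10^-10 = 1.67 × 10^-5
Kb = x²/(0.097 − x) = 1.67 × 10^-5
Neglecting x in the denominator: x = √(1.67 × 10^-5 × 0.097) = 1.27 × 10^-3 M
pOH = −log(1.27 × 10^-3) = 2.90; pH = 14.00 − 2.90 = 11.10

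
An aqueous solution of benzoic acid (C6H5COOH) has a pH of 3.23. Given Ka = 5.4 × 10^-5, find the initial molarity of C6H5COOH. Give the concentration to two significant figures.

[H+] = 10^(-3.23) = 5.89 × 10^-4 M = x
Ka = x²/(C₀ − x) ⇒ C₀ = x + x²/Ka
C₀ = 5.89 × 10^-4 + (5.89 × 10^-4)²/(5.4 × 10^-5) = 7.01 × 10^-3 M

C₀ = 7.0 × 10^-3 M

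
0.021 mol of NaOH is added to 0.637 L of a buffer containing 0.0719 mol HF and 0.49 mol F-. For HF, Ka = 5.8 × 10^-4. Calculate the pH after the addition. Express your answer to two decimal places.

OH- converts HF to F-: HF → 0.0509 mol, F- → 0.511 mol.
pKa = −log(5.8 × 10^-4) = 3.237
pH = pKa + log([A⁻]/[HA]) = 3.237 + log(0.511/0.0509) = 3.237 +1.002

pH = 4.24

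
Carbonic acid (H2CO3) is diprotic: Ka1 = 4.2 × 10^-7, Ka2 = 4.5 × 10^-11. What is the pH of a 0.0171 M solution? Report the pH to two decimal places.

pH = 4.07

Ka1 ≫ Ka2, so treat the first dissociation as the only significant source of H+.
Ka1 = x²/(0.0171 − x) = 4.2 × 10^-7
x ≈ √(4.2 × 10^-7 × 0.0171) = 8.47 × 10^-5 M
pH = −log(8.47 × 10^-5) = 4.07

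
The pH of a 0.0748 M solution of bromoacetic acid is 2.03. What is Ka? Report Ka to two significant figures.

[H+] = 10^(-2.03) = 9.33 × 10^-3 M
At equilibrium [HA] = 0.0748 − 9.33 × 10^-3 = 6.55 × 10^-2 M
Ka = [H+][A-]/[HA] = (9.33 × 10^-3)² / 6.55 × 10^-2 = 1.3 × 10^-3

Ka = 1.3 × 10^-3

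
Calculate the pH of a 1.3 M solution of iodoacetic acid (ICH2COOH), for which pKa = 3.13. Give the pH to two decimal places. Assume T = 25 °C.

pH = 1.51

ICH2COOH ⇌ ICH2COO- + H+
Ka = 10^(−3.13) = 7.41 × 10^-4
From the ICE table, Ka = [H+]²/(1.3 − [H+]) = 7.41 × 10^-4.
Assume [H+] ≪ 1.3: [H+] ≈ √(7.41 × 10^-4 × 1.3) = 3.10 × 10^-2 M
pH = −log(3.10 × 10^-2) = 1.51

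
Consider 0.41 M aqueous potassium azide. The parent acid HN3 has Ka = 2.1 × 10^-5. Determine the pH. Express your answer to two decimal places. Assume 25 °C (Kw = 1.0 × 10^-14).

N3- is the conjugate base of the weak acid HN3.
Kb = Kw/Ka = 1.0×10^-14 / 2.1 × 10^-5 = 4.76 × 10^-10
From the ICE table, Kb = x²/(0.41 − x) = 4.76 × 10^-10.
Since Kb ≪ C₀, x ≈ √(Kb·C₀) = 1.40 × 10^-5 M.
Check: 0.0034% ionized — well under 5%, approximation valid.
pOH = −log(1.40 × 10^-5) = 4.85; pH = 14.00 − 4.85 = 9.15

pH = 9.15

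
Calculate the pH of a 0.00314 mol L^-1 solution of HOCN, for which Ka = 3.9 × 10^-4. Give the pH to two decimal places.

HOCN ⇌ OCN- + H+
Ka = [H+]²/(0.00314 − [H+]) = 3.9 × 10^-4
The 5% rule fails; solving [H+]² + Ka·[H+] − Ka·C₀ = 0 exactly:
[H+] = [−0.00039 + √(0.00039² + 4.9e-06)]/2 = 9.29 × 10^-4 M
pH = −log[H+] = −log(9.29 × 10^-4) = 3.03

pH = 3.03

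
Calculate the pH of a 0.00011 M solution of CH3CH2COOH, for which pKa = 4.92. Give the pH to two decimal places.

CH3CH2COOH ⇌ CH3CH2COO- + H+
Ka = 10^(−4.92) = 1.20 × 10^-5
From the ICE table, Ka = [H+]²/(0.00011 − [H+]) = 1.20 × 10^-5.
Here C₀/Ka ≈ 9.17, so the small-[H+] approximation fails. Use the quadratic:
[H+] = (−Ka + √(Ka² + 4·Ka·C₀))/2 = 3.08 × 10^-5 M
pH = −log(3.08 × 10^-5) = 4.51

pH = 4.51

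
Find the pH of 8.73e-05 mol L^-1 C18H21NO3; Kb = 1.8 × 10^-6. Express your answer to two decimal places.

C18H21NO3 + H2O ⇌ C18H22NO3+ + OH-
Kb = x²/(8.73e-05 − x) = 1.8 × 10^-6
Here C₀/Kb ≈ 48.5, so the small-x approximation fails. Use the quadratic:
x = [−1.8e-06 + √(1.8e-06² + 6.29e-10)]/2 = 1.17 × 10^-5 M
pOH = 4.93, so pH = 14.00 − pOH = 9.07

pH = 9.07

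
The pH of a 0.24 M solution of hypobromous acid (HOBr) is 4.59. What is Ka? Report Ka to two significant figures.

Ka = 2.8 × 10^-9

[H+] = 10^(-4.59) = 2.57 × 10^-5 M
At equilibrium [HA] = 0.24 − 2.57 × 10^-5 = 2.40 × 10^-1 M
Ka = [H+][A-]/[HA] = (2.57 × 10^-5)² / 2.40 × 10^-1 = 2.8 × 10^-9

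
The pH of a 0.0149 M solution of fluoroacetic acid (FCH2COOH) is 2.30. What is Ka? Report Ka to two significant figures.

[H+] = 10^(-2.30) = 5.01 × 10^-3 M
At equilibrium [HA] = 0.0149 − 5.01 × 10^-3 = 9.89 × 10^-3 M
Ka = [H+][A-]/[HA] = (5.01 × 10^-3)² / 9.89 × 10^-3 = 2.5 × 10^-3

Ka = 2.5 × 10^-3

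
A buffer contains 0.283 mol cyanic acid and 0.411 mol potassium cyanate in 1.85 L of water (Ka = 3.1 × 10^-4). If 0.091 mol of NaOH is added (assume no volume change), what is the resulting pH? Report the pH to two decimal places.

pH = 3.93

After neutralization: n(HOCN) = 0.192 mol, n(OCN-) = 0.502 mol.
pKa = −log(3.1 × 10^-4) = 3.509
pH = pKa + log(n_OCN-/n_HOCN) = 3.509 + log(0.502/0.192) = 3.509 + (+0.417)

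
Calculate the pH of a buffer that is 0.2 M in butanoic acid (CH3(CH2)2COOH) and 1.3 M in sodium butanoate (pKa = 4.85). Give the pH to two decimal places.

pH = 5.66

Using pH = pKa + log([base]/[acid]) with [base]/[acid] = 1.3/0.2:
pH = 4.85 + (+0.813) = 5.66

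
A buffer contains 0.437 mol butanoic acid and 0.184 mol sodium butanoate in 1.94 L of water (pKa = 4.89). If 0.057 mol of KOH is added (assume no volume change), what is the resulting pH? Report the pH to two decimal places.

pH = 4.69

After neutralization: n(CH3(CH2)2COOH) = 0.38 mol, n(CH3(CH2)2COO-) = 0.241 mol.
pH = pKa + log(n_CH3(CH2)2COO-/n_CH3(CH2)2COOH) = 4.89 + log(0.241/0.38) = 4.89 + (-0.198)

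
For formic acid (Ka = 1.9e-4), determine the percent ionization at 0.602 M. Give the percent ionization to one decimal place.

HCOOH ⇌ HCOO- + H+; let x = [H+] at equilibrium.
x ≈ √(Ka·C₀) = √(1.9 × 10^-4 × 0.602) = 1.07 × 10^-2 M
Fraction ionized = 1.07 × 10^-2 / 0.602 = 0.0178 → 1.8%

1.8%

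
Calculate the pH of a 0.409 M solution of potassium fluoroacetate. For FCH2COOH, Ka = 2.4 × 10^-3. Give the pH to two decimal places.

pH = 8.12

FCH2COO- is the conjugate base of the weak acid FCH2COOH.
Kb = Kw/Ka = 1.0×10^-14 / 2.4 × 10^-3 = 4.17 × 10^-12
From the ICE table, Kb = [OH-]²/(0.409 − [OH-]) = 4.17 × 10^-12.
Since Kb ≪ C₀, [OH-] ≈ √(Kb·C₀) = 1.31 × 10^-6 M.
pOH = −log(1.31 × 10^-6) = 5.88; pH = 14.00 − 5.88 = 8.12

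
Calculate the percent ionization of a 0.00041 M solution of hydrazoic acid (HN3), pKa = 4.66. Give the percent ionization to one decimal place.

HN3 ⇌ N3- + H+; let x = [H+] at equilibrium.
Ka = 10^(−4.66) = 2.19 × 10^-5
Ka = x²/(C₀ − x); solving the quadratic gives x = 8.44 × 10^-5 M.
Fraction ionized = 8.44 × 10^-5 / 0.00041 = 0.2059 → 20.6%

20.6%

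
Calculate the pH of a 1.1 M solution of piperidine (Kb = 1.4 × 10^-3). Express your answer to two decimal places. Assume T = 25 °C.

pH = 12.59

C5H10NH + H2O ⇌ C5H10NH2+ + OH-
From the ICE table, Kb = [OH-]²/(1.1 − [OH-]) = 1.4 × 10^-3.
Neglecting [OH-] in the denominator: [OH-] = √(1.4 × 10^-3 × 1.1) = 3.92 × 10^-2 M
pOH = −log(3.92 × 10^-2) = 1.41; pH = 14.00 − 1.41 = 12.59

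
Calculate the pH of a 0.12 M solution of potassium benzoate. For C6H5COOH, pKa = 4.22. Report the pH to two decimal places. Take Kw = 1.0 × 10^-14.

C6H5COO- is the conjugate base of the weak acid C6H5COOH.
Ka = 10^(−4.22) = 6.03 × 10^-5
Kb = Kw/Ka = 1.0×10^-14 / 6.03 × 10^-5 = 1.66 × 10^-10
From the ICE table, Kb = x²/(0.12 − x) = 1.66 × 10^-10.
Neglecting x in the denominator: x = √(1.66 × 10^-10 × 0.12) = 4.46 × 10^-6 M
pOH = −log(4.46 × 10^-6) = 5.35; pH = 14.00 − 5.35 = 8.65

pH = 8.65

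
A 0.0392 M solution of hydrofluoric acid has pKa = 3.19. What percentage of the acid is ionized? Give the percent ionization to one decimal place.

HF ⇌ F- + H+; let x = [H+] at equilibrium.
Ka = 10^(−3.19) = 6.46 × 10^-4
Ka = x²/(C₀ − x); solving the quadratic gives x = 4.72 × 10^-3 M.
% ionization = x/C₀ × 100% = 4.72 × 10^-3/0.0392 × 100% = 12.0%

12.0%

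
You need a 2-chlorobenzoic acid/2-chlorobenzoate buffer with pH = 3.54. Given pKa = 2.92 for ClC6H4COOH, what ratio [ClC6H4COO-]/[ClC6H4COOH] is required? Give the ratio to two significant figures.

pH = pKa + log(r) ⇒ log(r) = 3.54 − 2.92 = +0.62
r = [ClC6H4COO-]/[ClC6H4COOH] = 10^(+0.62) = 4.17

ratio = 4.2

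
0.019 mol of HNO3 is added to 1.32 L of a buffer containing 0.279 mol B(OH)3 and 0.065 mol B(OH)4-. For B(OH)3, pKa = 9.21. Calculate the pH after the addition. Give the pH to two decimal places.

After neutralization: n(B(OH)3) = 0.298 mol, n(B(OH)4-) = 0.046 mol.
pH = pKa + log([A⁻]/[HA]) = 9.21 + log(0.046/0.298) = 9.21 -0.811

pH = 8.40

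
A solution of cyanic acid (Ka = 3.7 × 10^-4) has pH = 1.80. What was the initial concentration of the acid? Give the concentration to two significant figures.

C₀ = 6.9 × 10^-1 M

[H+] = 10^(-1.80) = 1.58 × 10^-2 M = x
Ka = x²/(C₀ − x) ⇒ C₀ = x + x²/Ka
C₀ = 1.58 × 10^-2 + (1.58 × 10^-2)²/(3.7 × 10^-4) = 6.91 × 10^-1 M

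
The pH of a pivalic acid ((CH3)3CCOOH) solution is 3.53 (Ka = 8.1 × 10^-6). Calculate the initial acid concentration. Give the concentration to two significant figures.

C₀ = 1.1 × 10^-2 M

[H+] = 10^(-3.53) = 2.95 × 10^-4 M = x
Ka = x²/(C₀ − x) ⇒ C₀ = x + x²/Ka
C₀ = 2.95 × 10^-4 + (2.95 × 10^-4)²/(8.1 × 10^-6) = 1.10 × 10^-2 M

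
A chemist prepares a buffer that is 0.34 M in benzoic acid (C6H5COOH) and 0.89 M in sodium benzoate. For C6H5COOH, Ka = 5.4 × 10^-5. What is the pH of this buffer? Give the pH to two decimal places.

pKa = −log(5.4 × 10^-5) = 4.268
Henderson–Hasselbalch: pH = pKa + log([C6H5COO-]/[C6H5COOH]) = 4.268 + log(0.89/0.34)
pH = 4.268 + (+0.418) = 4.69

pH = 4.69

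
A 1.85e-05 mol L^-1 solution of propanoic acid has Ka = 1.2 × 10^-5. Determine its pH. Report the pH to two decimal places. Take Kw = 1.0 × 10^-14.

CH3CH2COOH ⇌ CH3CH2COO- + H+
Ka = x²/(1.85e-05 − x) = 1.2 × 10^-5
x is not negligible relative to C₀; solve x² + 1.2e-05·x − 2.22e-10 = 0.
x = (−Ka + √(Ka² + 4·Ka·C₀))/2 = 1.01 × 10^-5 M
pH = −log[H+] = −log(1.01 × 10^-5) = 5.00

pH = 5.00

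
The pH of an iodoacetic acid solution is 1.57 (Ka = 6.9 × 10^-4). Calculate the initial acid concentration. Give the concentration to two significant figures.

C₀ = 1.1 M

[H+] = 10^(-1.57) = 2.69 × 10^-2 M = x
Ka = x²/(C₀ − x) ⇒ C₀ = x + x²/Ka
C₀ = 2.69 × 10^-2 + (2.69 × 10^-2)²/(6.9 × 10^-4) = 1.08 M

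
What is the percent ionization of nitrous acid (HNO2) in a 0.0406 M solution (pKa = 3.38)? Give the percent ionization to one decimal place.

HNO2 ⇌ NO2- + H+; let x = [H+] at equilibrium.
Ka = 10^(−3.38) = 4.17 × 10^-4
Ka = x²/(C₀ − x); solving the quadratic gives x = 3.91 × 10^-3 M.
Fraction ionized = 3.91 × 10^-3 / 0.0406 = 0.0963 → 9.6%

9.6%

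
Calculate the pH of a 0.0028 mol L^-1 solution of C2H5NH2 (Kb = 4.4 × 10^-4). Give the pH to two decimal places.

pH = 10.96

C2H5NH2 + H2O ⇌ C2H5NH3+ + OH-
Kb = [OH-]²/(0.0028 − [OH-]) = 4.4 × 10^-4
Here C₀/Kb ≈ 6.36, so the small-[OH-] approximation fails. Use the quadratic:
[OH-] = [−0.00044 + √(0.00044² + 4.93e-06)]/2 = 9.12 × 10^-4 M
pOH = −log(9.12 × 10^-4) = 3.04; pH = 14.00 − 3.04 = 10.96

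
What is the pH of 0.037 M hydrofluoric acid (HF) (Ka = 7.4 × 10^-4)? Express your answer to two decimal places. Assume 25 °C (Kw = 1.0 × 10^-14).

pH = 2.31

HF ⇌ F- + H+
From the ICE table, Ka = [H+]²/(0.037 − [H+]) = 7.4 × 10^-4.
Here C₀/Ka ≈ 50, so the small-[H+] approximation fails. Use the quadratic:
[H+] = (−Ka + √(Ka² + 4·Ka·C₀))/2 = 4.88 × 10^-3 M
pH = −log(4.88 × 10^-3) = 2.31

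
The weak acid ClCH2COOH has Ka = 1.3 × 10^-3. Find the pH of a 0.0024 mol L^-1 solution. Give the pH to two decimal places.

pH = 2.91

ClCH2COOH ⇌ ClCH2COO- + H+
From the ICE table, Ka = [H+]²/(0.0024 − [H+]) = 1.3 × 10^-3.
[H+] is not negligible relative to C₀; solve [H+]² + 0.0013·[H+] − 3.12e-06 = 0.
[H+] = [−0.0013 + √(0.0013² + 1.25e-05)]/2 = 1.23 × 10^-3 M
pH = −log[H+] = −log(1.23 × 10^-3) = 2.91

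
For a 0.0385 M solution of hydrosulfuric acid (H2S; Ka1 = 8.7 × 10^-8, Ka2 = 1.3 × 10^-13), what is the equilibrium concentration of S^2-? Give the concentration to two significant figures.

First ionization gives [H+] ≈ [HS-] = 5.79 × 10^-5 M.
Second step: Ka2 = [H+][S^2-]/[HS-] ≈ [S^2-] (since [H+] ≈ [HS-]).
So [S^2-] ≈ Ka2.

1.3 × 10^-13 M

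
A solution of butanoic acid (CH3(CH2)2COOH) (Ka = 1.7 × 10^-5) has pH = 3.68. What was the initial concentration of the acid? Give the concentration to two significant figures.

C₀ = 2.8 × 10^-3 M

[H+] = 10^(-3.68) = 2.09 × 10^-4 M = x
Ka = x²/(C₀ − x) ⇒ C₀ = x + x²/Ka
C₀ = 2.09 × 10^-4 + (2.09 × 10^-4)²/(1.7 × 10^-5) = 2.78 × 10^-3 M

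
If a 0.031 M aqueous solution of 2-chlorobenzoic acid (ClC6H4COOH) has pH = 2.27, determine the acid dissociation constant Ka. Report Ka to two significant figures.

[H+] = 10^(-2.27) = 5.37 × 10^-3 M
At equilibrium [HA] = 0.031 − 5.37 × 10^-3 = 2.56 × 10^-2 M
Ka = [H+][A-]/[HA] = (5.37 × 10^-3)² / 2.56 × 10^-2 = 1.1 × 10^-3

Ka = 1.1 × 10^-3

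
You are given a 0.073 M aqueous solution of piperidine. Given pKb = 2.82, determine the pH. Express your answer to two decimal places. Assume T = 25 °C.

pH = 11.99

C5H10NH + H2O ⇌ C5H10NH2+ + OH-
Kb = 10^(−2.82) = 1.51 × 10^-3
Kb = [OH-]²/(0.073 − [OH-]) = 1.51 × 10^-3
The 5% rule fails; solving [OH-]² + Kb·[OH-] − Kb·C₀ = 0 exactly:
[OH-] = [−0.00151 + √(0.00151² + 0.000441)]/2 = 9.77 × 10^-3 M
pOH = 2.01, so pH = 14.00 − pOH = 11.99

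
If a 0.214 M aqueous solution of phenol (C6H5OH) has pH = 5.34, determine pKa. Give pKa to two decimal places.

pKa = 10.01

[H+] = 10^(-5.34) = 4.57 × 10^-6 M
At equilibrium [HA] = 0.214 − 4.57 × 10^-6 = 2.14 × 10^-1 M
Ka = [H+][A-]/[HA] = (4.57 × 10^-6)² / 2.14 × 10^-1 = 9.76 × 10^-11
pKa = -log(9.76 × 10^-11) = 10.01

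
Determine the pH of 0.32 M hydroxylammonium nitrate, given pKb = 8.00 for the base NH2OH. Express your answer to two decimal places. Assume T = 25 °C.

pH = 3.25

NH3OH+ is the conjugate acid of the weak base NH2OH.
Kb = 10^(−8.00) = 1.00 × 10^-8
Ka = Kw/Kb = 1.0×10^-14 / 1.00 × 10^-8 = 1.00 × 10^-6
Ka = [H+]²/(0.32 − [H+]) = 1.00 × 10^-6
Assume [H+] ≪ 0.32: [H+] ≈ √(1.00 × 10^-6 × 0.32) = 5.66 × 10^-4 M
([H+]/C₀ = 0.18% < 5%, so the approximation holds.)
pH = −log[H+] = −log(5.66 × 10^-4) = 3.25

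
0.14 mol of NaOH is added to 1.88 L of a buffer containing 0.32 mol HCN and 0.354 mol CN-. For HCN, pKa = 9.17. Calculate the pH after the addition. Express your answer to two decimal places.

After neutralization: n(HCN) = 0.18 mol, n(CN-) = 0.494 mol.
pH = pKa + log([A⁻]/[HA]) = 9.17 + log(0.494/0.18) = 9.17 +0.438

pH = 9.61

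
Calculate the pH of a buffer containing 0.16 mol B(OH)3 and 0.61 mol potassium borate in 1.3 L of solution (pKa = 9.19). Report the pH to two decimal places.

Using pH = pKa + log([base]/[acid]) with [base]/[acid] = 0.61/0.16:
pH = 9.19 + (+0.581) = 9.77

pH = 9.77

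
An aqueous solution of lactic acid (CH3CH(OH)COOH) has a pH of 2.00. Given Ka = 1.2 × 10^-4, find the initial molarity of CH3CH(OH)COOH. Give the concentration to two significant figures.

C₀ = 8.4 × 10^-1 M

[H+] = 10^(-2.00) = 1.00 × 10^-2 M = x
Ka = x²/(C₀ − x) ⇒ C₀ = x + x²/Ka
C₀ = 1.00 × 10^-2 + (1.00 × 10^-2)²/(1.2 × 10^-4) = 8.43 × 10^-1 M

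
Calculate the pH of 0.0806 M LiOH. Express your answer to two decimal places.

LiOH is a strong base; [OH-] = 0.0806 M.
pOH = -log(0.0806) = 1.09
pH = 14.00 - 1.09 = 12.91

pH = 12.91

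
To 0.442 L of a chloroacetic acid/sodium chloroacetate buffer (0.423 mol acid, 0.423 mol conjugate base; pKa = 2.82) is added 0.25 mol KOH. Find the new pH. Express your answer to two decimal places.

After neutralization: n(ClCH2COOH) = 0.173 mol, n(ClCH2COO-) = 0.673 mol.
pH = pKa + log(n_ClCH2COO-/n_ClCH2COOH) = 2.82 + log(0.673/0.173) = 2.82 + (+0.590)

pH = 3.41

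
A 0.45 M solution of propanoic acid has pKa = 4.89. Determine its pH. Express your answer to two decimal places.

CH3CH2COOH ⇌ CH3CH2COO- + H+
Ka = 10^(−4.89) = 1.29 × 10^-5
Ka = [H+]²/(0.45 − [H+]) = 1.29 × 10^-5
Assume [H+] ≪ 0.45: [H+] ≈ √(1.29 × 10^-5 × 0.45) = 2.41 × 10^-3 M
pH = −log[H+] = −log(2.41 × 10^-3) = 2.62

pH = 2.62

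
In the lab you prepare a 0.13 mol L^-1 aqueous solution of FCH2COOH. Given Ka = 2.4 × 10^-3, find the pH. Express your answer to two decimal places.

FCH2COOH ⇌ FCH2COO- + H+
Ka = [H+]²/(0.13 − [H+]) = 2.4 × 10^-3
The 5% rule fails; solving [H+]² + Ka·[H+] − Ka·C₀ = 0 exactly:
[H+] = [−0.0024 + √(0.0024² + 0.00125)]/2 = 1.65 × 10^-2 M
pH = −log[H+] = −log(1.65 × 10^-2) = 1.78

pH = 1.78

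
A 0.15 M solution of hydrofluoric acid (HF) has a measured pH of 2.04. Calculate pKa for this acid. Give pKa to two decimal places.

pKa = 3.23

[H+] = 10^(-2.04) = 9.12 × 10^-3 M
At equilibrium [HA] = 0.15 − 9.12 × 10^-3 = 1.41 × 10^-1 M
Ka = [H+][A-]/[HA] = (9.12 × 10^-3)² / 1.41 × 10^-1 = 5.90 × 10^-4
pKa = -log(5.90 × 10^-4) = 3.23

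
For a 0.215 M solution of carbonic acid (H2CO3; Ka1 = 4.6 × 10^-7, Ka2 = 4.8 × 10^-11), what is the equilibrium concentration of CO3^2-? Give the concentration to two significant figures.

4.8 × 10^-11 M

First ionization gives [H+] ≈ [HCO3-] = 3.14 × 10^-4 M.
Second step: Ka2 = [H+][CO3^2-]/[HCO3-] ≈ [CO3^2-] (since [H+] ≈ [HCO3-]).
So [CO3^2-] ≈ Ka2.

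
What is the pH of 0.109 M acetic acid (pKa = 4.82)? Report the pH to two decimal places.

CH3COOH ⇌ CH3COO- + H+
Ka = 10^(−4.82) = 1.51 × 10^-5
Ka = x²/(0.109 − x) = 1.51 × 10^-5
Assume x ≪ 0.109: x ≈ √(1.51 × 10^-5 × 0.109) = 1.28 × 10^-3 M
pH = −log(1.28 × 10^-3) = 2.89

pH = 2.89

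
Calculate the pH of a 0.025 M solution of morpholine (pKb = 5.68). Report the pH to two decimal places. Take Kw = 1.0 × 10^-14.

pH = 10.36

C4H8ONH + H2O ⇌ C4H8ONH2+ + OH-
Kb = 10^(−5.68) = 2.09 × 10^-6
From the ICE table, Kb = [OH-]²/(0.025 − [OH-]) = 2.09 × 10^-6.
Since Kb ≪ C₀, [OH-] ≈ √(Kb·C₀) = 2.29 × 10^-4 M.
pOH = −log(2.29 × 10^-4) = 3.64; pH = 14.00 − 3.64 = 10.36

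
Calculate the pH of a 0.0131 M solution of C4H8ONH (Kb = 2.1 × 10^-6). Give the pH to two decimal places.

pH = 10.22

C4H8ONH + H2O ⇌ C4H8ONH2+ + OH-
From the ICE table, Kb = [OH-]²/(0.0131 − [OH-]) = 2.1 × 10^-6.
Assume [OH-] ≪ 0.0131: [OH-] ≈ √(2.1 × 10^-6 × 0.0131) = 1.66 × 10^-4 M
Check: 1.3% ionized — well under 5%, approximation valid.
pOH = −log(1.66 × 10^-4) = 3.78; pH = 14.00 − 3.78 = 10.22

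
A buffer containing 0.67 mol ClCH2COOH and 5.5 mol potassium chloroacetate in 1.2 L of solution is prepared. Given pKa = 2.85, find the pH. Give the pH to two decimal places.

Using pH = pKa + log([base]/[acid]) with [base]/[acid] = 5.5/0.67:
pH = 2.85 + (+0.914) = 3.76

pH = 3.76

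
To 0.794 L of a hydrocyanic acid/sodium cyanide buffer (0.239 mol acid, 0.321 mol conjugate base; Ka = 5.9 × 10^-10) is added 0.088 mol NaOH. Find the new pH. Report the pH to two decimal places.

pH = 9.66

After neutralization: n(HCN) = 0.151 mol, n(CN-) = 0.409 mol.
pKa = −log(5.9 × 10^-10) = 9.229
pH = pKa + log([A⁻]/[HA]) = 9.229 + log(0.409/0.151) = 9.229 +0.433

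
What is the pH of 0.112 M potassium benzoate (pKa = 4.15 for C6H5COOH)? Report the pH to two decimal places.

C6H5COO- is the conjugate base of the weak acid C6H5COOH.
Ka = 10^(−4.15) = 7.08 × 10^-5
Kb = Kw/Ka = 1.0×10^-14 / 7.08 × 10^-5 = 1.41 × 10^-10
From the ICE table, Kb = x²/(0.112 − x) = 1.41 × 10^-10.
Since Kb ≪ C₀, x ≈ √(Kb·C₀) = 3.97 × 10^-6 M.
Check: 0.0035% ionized — well under 5%, approximation valid.
pOH = −log(3.97 × 10^-6) = 5.40; pH = 14.00 − 5.40 = 8.60

pH = 8.60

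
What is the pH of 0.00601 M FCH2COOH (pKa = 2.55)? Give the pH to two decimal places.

FCH2COOH ⇌ FCH2COO- + H+
Ka = 10^(−2.55) = 2.82 × 10^-3
From the ICE table, Ka = [H+]²/(0.00601 − [H+]) = 2.82 × 10^-3.
[H+] is not negligible relative to C₀; solve [H+]² + 0.00282·[H+] − 1.69e-05 = 0.
[H+] = [−0.00282 + √(0.00282² + 6.78e-05)]/2 = 2.94 × 10^-3 M
pH = −log(2.94 × 10^-3) = 2.53

pH = 2.53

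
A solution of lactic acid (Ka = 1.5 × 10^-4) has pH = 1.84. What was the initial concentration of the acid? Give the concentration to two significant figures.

C₀ = 1.4 M

[H+] = 10^(-1.84) = 1.45 × 10^-2 M = x
Ka = x²/(C₀ − x) ⇒ C₀ = x + x²/Ka
C₀ = 1.45 × 10^-2 + (1.45 × 10^-2)²/(1.5 × 10^-4) = 1.42 M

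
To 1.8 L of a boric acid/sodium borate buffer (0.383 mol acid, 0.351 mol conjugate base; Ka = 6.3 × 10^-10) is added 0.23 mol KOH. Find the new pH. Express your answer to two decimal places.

pH = 9.78

After neutralization: n(B(OH)3) = 0.153 mol, n(B(OH)4-) = 0.581 mol.
pKa = −log(6.3 × 10^-10) = 9.201
pH = pKa + log([A⁻]/[HA]) = 9.201 + log(0.581/0.153) = 9.201 +0.579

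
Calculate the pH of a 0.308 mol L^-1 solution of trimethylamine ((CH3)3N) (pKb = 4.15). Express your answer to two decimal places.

pH = 11.67

(CH3)3N + H2O ⇌ (CH3)3NH+ + OH-
Kb = 10^(−4.15) = 7.08 × 10^-5
Let x = [OH-] at equilibrium. Kb = x²/(0.308 − x).
Neglecting x in the denominator: x = √(7.08 × 10^-5 × 0.308) = 4.67 × 10^-3 M
pOH = 2.33, so pH = 14.00 − pOH = 11.67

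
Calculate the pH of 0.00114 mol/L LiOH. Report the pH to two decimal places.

pH = 11.06

LiOH is a strong base; [OH-] = 0.00114 M.
pOH = -log(0.00114) = 2.94
pH = 14.00 - 2.94 = 11.06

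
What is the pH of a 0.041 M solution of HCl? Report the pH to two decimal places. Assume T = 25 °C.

pH = 1.39

HCl is a strong acid and dissociates completely, so [H+] = 0.041 M.
pH = -log(0.041) = 1.39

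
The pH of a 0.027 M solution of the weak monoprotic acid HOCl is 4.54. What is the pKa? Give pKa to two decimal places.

pKa = 7.51

[H+] = 10^(-4.54) = 2.88 × 10^-5 M
At equilibrium [HA] = 0.027 − 2.88 × 10^-5 = 2.70 × 10^-2 M
Ka = [H+][A-]/[HA] = (2.88 × 10^-5)² / 2.70 × 10^-2 = 3.07 × 10^-8
pKa = -log(3.07 × 10^-8) = 7.51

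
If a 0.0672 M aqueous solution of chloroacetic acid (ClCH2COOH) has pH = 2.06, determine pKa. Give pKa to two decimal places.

[H+] = 10^(-2.06) = 8.71 × 10^-3 M
At equilibrium [HA] = 0.0672 − 8.71 × 10^-3 = 5.85 × 10^-2 M
Ka = [H+][A-]/[HA] = (8.71 × 10^-3)² / 5.85 × 10^-2 = 1.30 × 10^-3
pKa = -log(1.30 × 10^-3) = 2.89

pKa = 2.89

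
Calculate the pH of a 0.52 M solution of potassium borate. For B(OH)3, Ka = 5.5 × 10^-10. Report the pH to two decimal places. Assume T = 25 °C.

B(OH)4- is the conjugate base of the weak acid B(OH)3.
Kb = Kw/Ka = 1.0×10^-14 / 5.5 × 10^-10 = 1.82 × 10^-5
From the ICE table, Kb = [OH-]²/(0.52 − [OH-]) = 1.82 × 10^-5.
Assume [OH-] ≪ 0.52: [OH-] ≈ √(1.82 × 10^-5 × 0.52) = 3.08 × 10^-3 M
pOH = −log(3.08 × 10^-3) = 2.51; pH = 14.00 − 2.51 = 11.49

pH = 11.49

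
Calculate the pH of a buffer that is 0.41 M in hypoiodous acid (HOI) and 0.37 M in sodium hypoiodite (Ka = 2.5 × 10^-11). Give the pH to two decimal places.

pH = 10.56

pKa = −log(2.5 × 10^-11) = 10.602
pH = pKa + log([A⁻]/[HA]) = 10.602 + log(0.37/0.41)
pH = 10.602 + (-0.045) = 10.56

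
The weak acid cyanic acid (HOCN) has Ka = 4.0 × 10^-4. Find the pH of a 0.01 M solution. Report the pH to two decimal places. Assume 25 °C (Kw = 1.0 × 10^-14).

HOCN ⇌ OCN- + H+
From the ICE table, Ka = [H+]²/(0.01 − [H+]) = 4.0 × 10^-4.
The 5% rule fails; solving [H+]² + Ka·[H+] − Ka·C₀ = 0 exactly:
[H+] = (−Ka + √(Ka² + 4·Ka·C₀))/2 = 1.81 × 10^-3 M
pH = −log[H+] = −log(1.81 × 10^-3) = 2.74

pH = 2.74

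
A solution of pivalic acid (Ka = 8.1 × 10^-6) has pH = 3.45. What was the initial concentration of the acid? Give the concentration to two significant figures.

[H+] = 10^(-3.45) = 3.55 × 10^-4 M = x
Ka = x²/(C₀ − x) ⇒ C₀ = x + x²/Ka
C₀ = 3.55 × 10^-4 + (3.55 × 10^-4)²/(8.1 × 10^-6) = 1.59 × 10^-2 M

C₀ = 1.6 × 10^-2 M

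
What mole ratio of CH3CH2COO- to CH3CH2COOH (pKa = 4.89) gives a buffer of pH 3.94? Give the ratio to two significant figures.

pH = pKa + log(r) ⇒ log(r) = 3.94 − 4.89 = -0.95
r = [CH3CH2COO-]/[CH3CH2COOH] = 10^(-0.95) = 0.112

ratio = 0.11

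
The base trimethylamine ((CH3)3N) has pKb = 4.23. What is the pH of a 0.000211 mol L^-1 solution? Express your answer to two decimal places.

pH = 9.93

(CH3)3N + H2O ⇌ (CH3)3NH+ + OH-
Kb = 10^(−4.23) = 5.89 × 10^-5
Kb = [OH-]²/(0.000211 − [OH-]) = 5.89 × 10^-5
The 5% rule fails; solving [OH-]² + Kb·[OH-] − Kb·C₀ = 0 exactly:
[OH-] = (−Kb + √(Kb² + 4·Kb·C₀))/2 = 8.59 × 10^-5 M
pOH = −log(8.59 × 10^-5) = 4.07; pH = 14.00 − 4.07 = 9.93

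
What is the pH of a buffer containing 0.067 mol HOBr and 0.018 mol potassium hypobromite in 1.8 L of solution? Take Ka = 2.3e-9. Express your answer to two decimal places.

pH = 8.07

pKa = −log(2.3 × 10^-9) = 8.638
Using pH = pKa + log([base]/[acid]) with [base]/[acid] = 0.018/0.067:
pH = 8.638 + (-0.571) = 8.07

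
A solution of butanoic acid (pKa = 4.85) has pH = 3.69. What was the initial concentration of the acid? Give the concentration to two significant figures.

[H+] = 10^(-3.69) = 2.04 × 10^-4 M = x
Ka = 10^(−4.85) = 1.41 × 10^-5
Ka = x²/(C₀ − x) ⇒ C₀ = x + x²/Ka
C₀ = 2.04 × 10^-4 + (2.04 × 10^-4)²/(1.41 × 10^-5) = 3.16 × 10^-3 M

C₀ = 3.2 × 10^-3 M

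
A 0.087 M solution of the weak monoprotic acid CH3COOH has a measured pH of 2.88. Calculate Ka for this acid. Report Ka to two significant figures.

[H+] = 10^(-2.88) = 1.32 × 10^-3 M
At equilibrium [HA] = 0.087 − 1.32 × 10^-3 = 8.57 × 10^-2 M
Ka = [H+][A-]/[HA] = (1.32 × 10^-3)² / 8.57 × 10^-2 = 2.0 × 10^-5

Ka = 2.0 × 10^-5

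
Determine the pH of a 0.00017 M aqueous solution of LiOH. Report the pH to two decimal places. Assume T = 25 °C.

LiOH is a strong base; [OH-] = 0.00017 M.
pOH = -log(0.00017) = 3.77
pH = 14.00 - 3.77 = 10.23

pH = 10.23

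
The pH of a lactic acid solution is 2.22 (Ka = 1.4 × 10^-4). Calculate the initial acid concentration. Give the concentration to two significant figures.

C₀ = 2.7 × 10^-1 M

[H+] = 10^(-2.22) = 6.03 × 10^-3 M = x
Ka = x²/(C₀ − x) ⇒ C₀ = x + x²/Ka
C₀ = 6.03 × 10^-3 + (6.03 × 10^-3)²/(1.4 × 10^-4) = 2.66 × 10^-1 M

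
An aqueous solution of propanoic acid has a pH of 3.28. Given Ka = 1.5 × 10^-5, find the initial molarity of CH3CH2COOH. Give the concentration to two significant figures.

C₀ = 1.9 × 10^-2 M

[H+] = 10^(-3.28) = 5.25 × 10^-4 M = x
Ka = x²/(C₀ − x) ⇒ C₀ = x + x²/Ka
C₀ = 5.25 × 10^-4 + (5.25 × 10^-4)²/(1.5 × 10^-5) = 1.89 × 10^-2 M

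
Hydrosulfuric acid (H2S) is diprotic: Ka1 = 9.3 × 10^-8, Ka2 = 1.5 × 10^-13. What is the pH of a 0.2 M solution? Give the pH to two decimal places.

Since Ka1 ≫ Ka2, the first ionization dominates [H+].
Ka1 = x²/(0.2 − x) = 9.3 × 10^-8
x ≈ √(9.3 × 10^-8 × 0.2) = 1.36 × 10^-4 M
pH = −log(1.36 × 10^-4) = 3.87

pH = 3.87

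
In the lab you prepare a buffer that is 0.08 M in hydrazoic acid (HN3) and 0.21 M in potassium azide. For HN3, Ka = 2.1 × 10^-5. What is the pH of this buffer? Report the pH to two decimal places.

pKa = −log(2.1 × 10^-5) = 4.678
pH = pKa + log([A⁻]/[HA]) = 4.678 + log(0.21/0.08)
pH = 4.678 + (+0.419) = 5.10

pH = 5.10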